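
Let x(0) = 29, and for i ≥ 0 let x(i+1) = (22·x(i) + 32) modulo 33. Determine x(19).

10

Computing terms: x(0) = 29,  x(1) = 10,  x(2) = 21,  x(3) = 32,  x(4) = 10.
Since x(4) = x(1) = 10, the sequence is eventually periodic: after a pre-period of length 1 it cycles with period 3.
For i ≥ 1, x(i) depends only on (i - 1) mod 3. (19 - 1) mod 3 = 0, so x(19) = x(1) = 10.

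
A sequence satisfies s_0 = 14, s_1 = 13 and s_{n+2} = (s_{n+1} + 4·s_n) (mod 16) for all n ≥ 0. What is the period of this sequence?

Computing terms: s_0 = 14,  s_1 = 13,  s_2 = 5,  s_3 = 9,  s_4 = 13,  s_5 = 1,  s_6 = 5,  s_7 = 9.
Since (s_6, s_7) = (s_2, s_3) = (5, 9) (two consecutive terms determine the rest), the sequence is eventually periodic: after a pre-period of length 2 it cycles with period 4.

4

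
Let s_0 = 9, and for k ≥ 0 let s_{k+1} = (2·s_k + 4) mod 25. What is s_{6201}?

We have s_0 = 9,  s_1 = 22,  s_2 = 23,  s_3 = 0,  s_4 = 4,  s_5 = 12,  s_6 = 3,  s_7 = 10,  s_8 = 24,  s_9 = 2,  s_{10} = 8,  s_{11} = 20,  s_{12} = 19,  s_{13} = 17,  s_{14} = 13,  s_{15} = 5,  s_{16} = 14,  s_{17} = 7,  s_{18} = 18,  s_{19} = 15,  s_{20} = 9.
The sequence repeats with period 20.
(6201 - 0) mod 20 = 1, so s_{6201} = s_1 = 22.

22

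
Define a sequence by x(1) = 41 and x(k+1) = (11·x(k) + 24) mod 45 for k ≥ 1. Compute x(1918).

Computing terms: x(1) = 41,  x(2) = 25,  x(3) = 29,  x(4) = 28,  x(5) = 17,  x(6) = 31,  x(7) = 5,  x(8) = 34,  x(9) = 38,  x(10) = 37,  x(11) = 26,  x(12) = 40,  x(13) = 14,  x(14) = 43,  x(15) = 2,  x(16) = 1,  x(17) = 35,  x(18) = 4,  x(19) = 23,  x(20) = 7,  x(21) = 11,  x(22) = 10,  x(23) = 44,  x(24) = 13,  x(25) = 32,  x(26) = 16,  x(27) = 20,  x(28) = 19,  x(29) = 8,  x(30) = 22,  x(31) = 41.
The sequence repeats with period 30.
(1918 - 1) mod 30 = 27, so x(1918) = x(28) = 19.

19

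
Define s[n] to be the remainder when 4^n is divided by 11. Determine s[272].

s[1] = 4,  s[2] = 5,  s[3] = 9,  s[4] = 3,  s[5] = 1,  s[6] = 4.
The sequence repeats with period 5.
So s[272] = s[1 + ((272-1) mod 5)] = s[2] = 5.

5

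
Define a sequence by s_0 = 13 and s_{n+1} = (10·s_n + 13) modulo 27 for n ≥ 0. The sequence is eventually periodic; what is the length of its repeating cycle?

27

s_0 = 13,  s_1 = 8,  s_2 = 12,  s_3 = 25,  s_4 = 20,  s_5 = 24,  s_6 = 10,  s_7 = 5,  s_8 = 9,  s_9 = 22,  s_{10} = 17,  s_{11} = 21,  s_{12} = 7,  s_{13} = 2,  s_{14} = 6,  s_{15} = 19,  s_{16} = 14,  s_{17} = 18,  s_{18} = 4,  s_{19} = 26,  s_{20} = 3,  s_{21} = 16,  s_{22} = 11,  s_{23} = 15,  s_{24} = 1,  s_{25} = 23,  s_{26} = 0,  s_{27} = 13.
The sequence repeats with period 27.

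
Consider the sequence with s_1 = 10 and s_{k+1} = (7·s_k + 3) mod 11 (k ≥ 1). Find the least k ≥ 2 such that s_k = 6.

We have s_1 = 10, s_2 = 7, s_3 = 8, s_4 = 4, s_5 = 9, s_6 = 0, s_7 = 3, s_8 = 2, s_9 = 6, s_{10} = 1, s_{11} = 10.
Since s_{11} = s_1 = 10, the sequence is periodic with period 10.
The value 6 first appears (with k ≥ 2) at s_9.

9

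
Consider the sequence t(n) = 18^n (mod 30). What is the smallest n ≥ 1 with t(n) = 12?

t(0) = 1,  t(1) = 18,  t(2) = 24,  t(3) = 12,  t(4) = 6,  t(5) = 18.
Since t(5) = t(1) = 18, the sequence is eventually periodic: after a pre-period of length 1 it cycles with period 4.
The value 12 first appears (with n ≥ 1) at t(3).

3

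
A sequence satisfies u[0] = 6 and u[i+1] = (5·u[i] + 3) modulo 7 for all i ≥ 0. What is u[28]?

Listing terms: u[0] = 6; u[1] = 5; u[2] = 0; u[3] = 3; u[4] = 4; u[5] = 2; u[6] = 6.
The sequence repeats with period 6.
So u[28] = u[0 + ((28-0) mod 6)] = u[4] = 4.

4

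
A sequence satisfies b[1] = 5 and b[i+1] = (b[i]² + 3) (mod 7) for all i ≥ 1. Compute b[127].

5

Listing terms: b[1] = 5,  b[2] = 0,  b[3] = 3,  b[4] = 5.
Since b[4] = b[1] = 5, the sequence is periodic with period 3.
(127 - 1) mod 3 = 0, so b[127] = b[1] = 5.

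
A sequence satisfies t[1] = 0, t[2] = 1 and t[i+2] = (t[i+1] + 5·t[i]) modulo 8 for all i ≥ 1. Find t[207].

1

We have t[1] = 0,  t[2] = 1,  t[3] = 1,  t[4] = 6,  t[5] = 3,  t[6] = 1,  t[7] = 0,  t[8] = 5,  t[9] = 5,  t[10] = 6,  t[11] = 7,  t[12] = 5,  t[13] = 0,  t[14] = 1.
Since (t[13], t[14]) = (t[1], t[2]) = (0, 1) (two consecutive terms determine the rest), the sequence is periodic with period 12.
So t[207] = t[1 + ((207-1) mod 12)] = t[3] = 1.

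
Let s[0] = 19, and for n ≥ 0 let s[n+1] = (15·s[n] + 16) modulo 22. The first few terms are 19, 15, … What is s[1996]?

s[0] = 19; s[1] = 15; s[2] = 21; s[3] = 1; s[4] = 9; s[5] = 19.
The sequence repeats with period 5.
(1996 - 0) mod 5 = 1, so s[1996] = s[1] = 15.

15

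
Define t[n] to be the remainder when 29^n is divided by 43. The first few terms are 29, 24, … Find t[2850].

t[1] = 29; t[2] = 24; t[3] = 8; t[4] = 17; t[5] = 20; t[6] = 21; t[7] = 7; t[8] = 31; t[9] = 39; t[10] = 13; t[11] = 33; t[12] = 11; t[13] = 18; t[14] = 6; t[15] = 2; t[16] = 15; t[17] = 5; t[18] = 16; t[19] = 34; t[20] = 40; t[21] = 42; t[22] = 14; t[23] = 19; t[24] = 35; t[25] = 26; t[26] = 23; t[27] = 22; t[28] = 36; t[29] = 12; t[30] = 4; t[31] = 30; t[32] = 10; t[33] = 32; t[34] = 25; t[35] = 37; t[36] = 41; t[37] = 28; t[38] = 38; t[39] = 27; t[40] = 9; t[41] = 3; t[42] = 1; t[43] = 29.
Since t[43] = t[1] = 29, the sequence is periodic with period 42.
So t[2850] = t[1 + ((2850-1) mod 42)] = t[36] = 41.

41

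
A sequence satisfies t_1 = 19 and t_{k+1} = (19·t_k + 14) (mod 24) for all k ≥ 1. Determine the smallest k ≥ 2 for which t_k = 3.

5

Computing terms: t_1 = 19,  t_2 = 15,  t_3 = 11,  t_4 = 7,  t_5 = 3,  t_6 = 23,  t_7 = 19.
The sequence repeats with period 6.
The value 3 first appears (with k ≥ 2) at t_5.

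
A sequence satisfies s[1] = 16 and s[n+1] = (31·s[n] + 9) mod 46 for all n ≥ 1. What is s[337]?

We have s[1] = 16; s[2] = 45; s[3] = 24; s[4] = 17; s[5] = 30; s[6] = 19; s[7] = 0; s[8] = 9; s[9] = 12; s[10] = 13; s[11] = 44; s[12] = 39; s[13] = 22; s[14] = 1; s[15] = 40; s[16] = 7; s[17] = 42; s[18] = 23; s[19] = 32; s[20] = 35; s[21] = 36; s[22] = 21; s[23] = 16.
Since s[23] = s[1] = 16, the sequence is periodic with period 22.
(337 - 1) mod 22 = 6, so s[337] = s[7] = 0.

0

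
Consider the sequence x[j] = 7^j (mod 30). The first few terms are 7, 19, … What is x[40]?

We have x[1] = 7,  x[2] = 19,  x[3] = 13,  x[4] = 1,  x[5] = 7.
Since x[5] = x[1] = 7, the sequence is periodic with period 4.
So x[40] = x[1 + ((40-1) mod 4)] = x[4] = 1.

1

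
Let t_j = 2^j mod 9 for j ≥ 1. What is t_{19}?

Listing terms: t_1 = 2; t_2 = 4; t_3 = 8; t_4 = 7; t_5 = 5; t_6 = 1; t_7 = 2.
Since t_7 = t_1 = 2, the sequence is periodic with period 6.
(19 - 1) mod 6 = 0, so t_{19} = t_1 = 2.

2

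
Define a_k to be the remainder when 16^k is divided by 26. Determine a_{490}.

We have a_1 = 16; a_2 = 22; a_3 = 14; a_4 = 16.
Since a_4 = a_1 = 16, the sequence is periodic with period 3.
(490 - 1) mod 3 = 0, so a_{490} = a_1 = 16.

16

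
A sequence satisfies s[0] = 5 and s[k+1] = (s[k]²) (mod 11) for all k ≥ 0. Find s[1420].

Computing terms: s[0] = 5,  s[1] = 3,  s[2] = 9,  s[3] = 4,  s[4] = 5.
Since s[4] = s[0] = 5, the sequence is periodic with period 4.
So s[1420] = s[0 + ((1420-0) mod 4)] = s[0] = 5.

5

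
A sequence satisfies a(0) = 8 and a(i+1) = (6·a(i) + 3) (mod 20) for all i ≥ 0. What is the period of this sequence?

a(0) = 8,  a(1) = 11,  a(2) = 9,  a(3) = 17,  a(4) = 5,  a(5) = 13,  a(6) = 1,  a(7) = 9.
Since a(7) = a(2) = 9, the sequence is eventually periodic: after a pre-period of length 2 it cycles with period 5.

5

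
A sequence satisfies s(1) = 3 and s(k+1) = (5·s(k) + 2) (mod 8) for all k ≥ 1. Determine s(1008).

s(1) = 3, s(2) = 1, s(3) = 7, s(4) = 5, s(5) = 3.
Since s(5) = s(1) = 3, the sequence is periodic with period 4.
(1008 - 1) mod 4 = 3, so s(1008) = s(4) = 5.

5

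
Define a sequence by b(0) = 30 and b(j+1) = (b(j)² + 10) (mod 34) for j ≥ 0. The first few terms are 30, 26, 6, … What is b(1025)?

We have b(0) = 30, b(1) = 26, b(2) = 6, b(3) = 12, b(4) = 18, b(5) = 28, b(6) = 12.
Since b(6) = b(3) = 12, the sequence is eventually periodic: after a pre-period of length 3 it cycles with period 3.
For j ≥ 3, b(j) depends only on (j - 3) mod 3. (1025 - 3) mod 3 = 2, so b(1025) = b(5) = 28.

28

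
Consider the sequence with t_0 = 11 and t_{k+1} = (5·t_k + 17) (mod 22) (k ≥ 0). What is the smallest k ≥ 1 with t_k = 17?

6

We have t_0 = 11; t_1 = 6; t_2 = 3; t_3 = 10; t_4 = 1; t_5 = 0; t_6 = 17; t_7 = 14; t_8 = 21; t_9 = 12; t_{10} = 11.
Since t_{10} = t_0 = 11, the sequence is periodic with period 10.
The value 17 first appears (with k ≥ 1) at t_6.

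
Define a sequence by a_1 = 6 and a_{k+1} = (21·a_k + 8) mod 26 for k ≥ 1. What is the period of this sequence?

a_1 = 6,  a_2 = 4,  a_3 = 14,  a_4 = 16,  a_5 = 6.
The sequence repeats with period 4.

4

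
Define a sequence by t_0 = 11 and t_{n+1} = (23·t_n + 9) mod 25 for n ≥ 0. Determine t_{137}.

2

Computing terms: t_0 = 11, t_1 = 12, t_2 = 10, t_3 = 14, t_4 = 6, t_5 = 22, t_6 = 15, t_7 = 4, t_8 = 1, t_9 = 7, t_{10} = 20, t_{11} = 19, t_{12} = 21, t_{13} = 17, t_{14} = 0, t_{15} = 9, t_{16} = 16, t_{17} = 2, t_{18} = 5, t_{19} = 24, t_{20} = 11.
Since t_{20} = t_0 = 11, the sequence is periodic with period 20.
(137 - 0) mod 20 = 17, so t_{137} = t_{17} = 2.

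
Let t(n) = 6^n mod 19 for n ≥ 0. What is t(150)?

11

t(0) = 1, t(1) = 6, t(2) = 17, t(3) = 7, t(4) = 4, t(5) = 5, t(6) = 11, t(7) = 9, t(8) = 16, t(9) = 1.
The sequence repeats with period 9.
(150 - 0) mod 9 = 6, so t(150) = t(6) = 11.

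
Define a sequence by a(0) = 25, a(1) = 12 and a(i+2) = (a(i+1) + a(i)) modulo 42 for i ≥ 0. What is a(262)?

32

a(0) = 25; a(1) = 12; a(2) = 37; a(3) = 7; a(4) = 2; a(5) = 9; a(6) = 11; a(7) = 20; a(8) = 31; a(9) = 9; a(10) = 40; a(11) = 7; a(12) = 5; a(13) = 12; a(14) = 17; a(15) = 29; a(16) = 4; a(17) = 33; a(18) = 37; a(19) = 28; a(20) = 23; a(21) = 9; a(22) = 32; a(23) = 41; a(24) = 31; a(25) = 30; a(26) = 19; a(27) = 7; a(28) = 26; a(29) = 33; a(30) = 17; a(31) = 8; a(32) = 25; a(33) = 33; a(34) = 16; a(35) = 7; a(36) = 23; a(37) = 30; a(38) = 11; a(39) = 41; a(40) = 10; a(41) = 9; a(42) = 19; a(43) = 28; a(44) = 5; a(45) = 33; a(46) = 38; a(47) = 29; a(48) = 25; a(49) = 12.
The sequence repeats with period 48.
(262 - 0) mod 48 = 22, so a(262) = a(22) = 32.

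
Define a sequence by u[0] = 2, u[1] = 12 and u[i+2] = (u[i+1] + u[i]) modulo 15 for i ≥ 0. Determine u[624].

We have u[0] = 2; u[1] = 12; u[2] = 14; u[3] = 11; u[4] = 10; u[5] = 6; u[6] = 1; u[7] = 7; u[8] = 8; u[9] = 0; u[10] = 8; u[11] = 8; u[12] = 1; u[13] = 9; u[14] = 10; u[15] = 4; u[16] = 14; u[17] = 3; u[18] = 2; u[19] = 5; u[20] = 7; u[21] = 12; u[22] = 4; u[23] = 1; u[24] = 5; u[25] = 6; u[26] = 11; u[27] = 2; u[28] = 13; u[29] = 0; u[30] = 13; u[31] = 13; u[32] = 11; u[33] = 9; u[34] = 5; u[35] = 14; u[36] = 4; u[37] = 3; u[38] = 7; u[39] = 10; u[40] = 2; u[41] = 12.
The sequence repeats with period 40.
So u[624] = u[0 + ((624-0) mod 40)] = u[24] = 5.

5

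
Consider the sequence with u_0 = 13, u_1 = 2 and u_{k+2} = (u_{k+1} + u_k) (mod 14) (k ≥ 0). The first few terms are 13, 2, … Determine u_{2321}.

Listing terms: u_0 = 13,  u_1 = 2,  u_2 = 1,  u_3 = 3,  u_4 = 4,  u_5 = 7,  u_6 = 11,  u_7 = 4,  u_8 = 1,  u_9 = 5,  u_{10} = 6,  u_{11} = 11,  u_{12} = 3,  u_{13} = 0,  u_{14} = 3,  u_{15} = 3,  u_{16} = 6,  u_{17} = 9,  u_{18} = 1,  u_{19} = 10,  u_{20} = 11,  u_{21} = 7,  u_{22} = 4,  u_{23} = 11,  u_{24} = 1,  u_{25} = 12,  u_{26} = 13,  u_{27} = 11,  u_{28} = 10,  u_{29} = 7,  u_{30} = 3,  u_{31} = 10,  u_{32} = 13,  u_{33} = 9,  u_{34} = 8,  u_{35} = 3,  u_{36} = 11,  u_{37} = 0,  u_{38} = 11,  u_{39} = 11,  u_{40} = 8,  u_{41} = 5,  u_{42} = 13,  u_{43} = 4,  u_{44} = 3,  u_{45} = 7,  u_{46} = 10,  u_{47} = 3,  u_{48} = 13,  u_{49} = 2.
The sequence repeats with period 48.
(2321 - 0) mod 48 = 17, so u_{2321} = u_{17} = 9.

9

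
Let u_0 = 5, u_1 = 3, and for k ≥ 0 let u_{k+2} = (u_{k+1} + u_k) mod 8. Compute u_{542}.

0

We have u_0 = 5,  u_1 = 3,  u_2 = 0,  u_3 = 3,  u_4 = 3,  u_5 = 6,  u_6 = 1,  u_7 = 7,  u_8 = 0,  u_9 = 7,  u_{10} = 7,  u_{11} = 6,  u_{12} = 5,  u_{13} = 3.
Since (u_{12}, u_{13}) = (u_0, u_1) = (5, 3) (two consecutive terms determine the rest), the sequence is periodic with period 12.
So u_{542} = u_{0 + ((542-0) mod 12)} = u_2 = 0.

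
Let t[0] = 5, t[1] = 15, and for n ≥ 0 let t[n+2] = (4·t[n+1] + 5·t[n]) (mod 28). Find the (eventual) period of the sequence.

t[0] = 5, t[1] = 15, t[2] = 1, t[3] = 23, t[4] = 13, t[5] = 27, t[6] = 5, t[7] = 15.
Since (t[6], t[7]) = (t[0], t[1]) = (5, 15) (two consecutive terms determine the rest), the sequence is periodic with period 6.

6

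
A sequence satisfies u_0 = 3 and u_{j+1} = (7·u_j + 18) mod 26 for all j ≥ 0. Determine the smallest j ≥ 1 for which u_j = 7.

u_0 = 3, u_1 = 13, u_2 = 5, u_3 = 1, u_4 = 25, u_5 = 11, u_6 = 17, u_7 = 7, u_8 = 15, u_9 = 19, u_{10} = 21, u_{11} = 9, u_{12} = 3.
Since u_{12} = u_0 = 3, the sequence is periodic with period 12.
The value 7 first appears (with j ≥ 1) at u_7.

7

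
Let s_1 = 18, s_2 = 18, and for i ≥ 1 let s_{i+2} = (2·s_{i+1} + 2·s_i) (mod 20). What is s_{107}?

12

Computing terms: s_1 = 18, s_2 = 18, s_3 = 12, s_4 = 0, s_5 = 4, s_6 = 8, s_7 = 4, s_8 = 4, s_9 = 16, s_{10} = 0, s_{11} = 12, s_{12} = 4, s_{13} = 12, s_{14} = 12, s_{15} = 8, s_{16} = 0, s_{17} = 16, s_{18} = 12, s_{19} = 16, s_{20} = 16, s_{21} = 4, s_{22} = 0, s_{23} = 8, s_{24} = 16, s_{25} = 8, s_{26} = 8, s_{27} = 12, s_{28} = 0.
Since (s_{27}, s_{28}) = (s_3, s_4) = (12, 0) (two consecutive terms determine the rest), the sequence is eventually periodic: after a pre-period of length 2 it cycles with period 24.
For i ≥ 3, s_i depends only on (i - 3) mod 24. (107 - 3) mod 24 = 8, so s_{107} = s_{11} = 12.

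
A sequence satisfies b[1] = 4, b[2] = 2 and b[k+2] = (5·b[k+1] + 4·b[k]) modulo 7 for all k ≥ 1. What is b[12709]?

5

Listing terms: b[1] = 4, b[2] = 2, b[3] = 5, b[4] = 5, b[5] = 3, b[6] = 0, b[7] = 5, b[8] = 4, b[9] = 5, b[10] = 6, b[11] = 1, b[12] = 1, b[13] = 2, b[14] = 0, b[15] = 1, b[16] = 5, b[17] = 1, b[18] = 4, b[19] = 3, b[20] = 3, b[21] = 6, b[22] = 0, b[23] = 3, b[24] = 1, b[25] = 3, b[26] = 5, b[27] = 2, b[28] = 2, b[29] = 4, b[30] = 0, b[31] = 2, b[32] = 3, b[33] = 2, b[34] = 1, b[35] = 6, b[36] = 6, b[37] = 5, b[38] = 0, b[39] = 6, b[40] = 2, b[41] = 6, b[42] = 3, b[43] = 4, b[44] = 4, b[45] = 1, b[46] = 0, b[47] = 4, b[48] = 6, b[49] = 4, b[50] = 2.
The sequence repeats with period 48.
So b[12709] = b[1 + ((12709-1) mod 48)] = b[37] = 5.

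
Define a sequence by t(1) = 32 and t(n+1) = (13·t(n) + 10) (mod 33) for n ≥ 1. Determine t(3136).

Computing terms: t(1) = 32; t(2) = 30; t(3) = 4; t(4) = 29; t(5) = 24; t(6) = 25; t(7) = 5; t(8) = 9; t(9) = 28; t(10) = 11; t(11) = 21; t(12) = 19; t(13) = 26; t(14) = 18; t(15) = 13; t(16) = 14; t(17) = 27; t(18) = 31; t(19) = 17; t(20) = 0; t(21) = 10; t(22) = 8; t(23) = 15; t(24) = 7; t(25) = 2; t(26) = 3; t(27) = 16; t(28) = 20; t(29) = 6; t(30) = 22; t(31) = 32.
The sequence repeats with period 30.
So t(3136) = t(1 + ((3136-1) mod 30)) = t(16) = 14.

14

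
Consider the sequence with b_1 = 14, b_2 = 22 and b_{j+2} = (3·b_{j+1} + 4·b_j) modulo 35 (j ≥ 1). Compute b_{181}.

Computing terms: b_1 = 14; b_2 = 22; b_3 = 17; b_4 = 34; b_5 = 30; b_6 = 16; b_7 = 28; b_8 = 8; b_9 = 31; b_{10} = 20; b_{11} = 9; b_{12} = 2; b_{13} = 7; b_{14} = 29; b_{15} = 10; b_{16} = 6; b_{17} = 23; b_{18} = 23; b_{19} = 21; b_{20} = 15; b_{21} = 24; b_{22} = 27; b_{23} = 2; b_{24} = 9; b_{25} = 0; b_{26} = 1; b_{27} = 3; b_{28} = 13; b_{29} = 16; b_{30} = 30; b_{31} = 14; b_{32} = 22.
The sequence repeats with period 30.
(181 - 1) mod 30 = 0, so b_{181} = b_1 = 14.

14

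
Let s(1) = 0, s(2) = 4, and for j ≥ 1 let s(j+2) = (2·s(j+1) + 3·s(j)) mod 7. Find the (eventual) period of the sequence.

Computing terms: s(1) = 0, s(2) = 4, s(3) = 1, s(4) = 0, s(5) = 3, s(6) = 6, s(7) = 0, s(8) = 4.
Since (s(7), s(8)) = (s(1), s(2)) = (0, 4) (two consecutive terms determine the rest), the sequence is periodic with period 6.

6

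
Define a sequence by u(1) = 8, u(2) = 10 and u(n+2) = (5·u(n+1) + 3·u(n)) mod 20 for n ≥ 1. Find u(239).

Computing terms: u(1) = 8; u(2) = 10; u(3) = 14; u(4) = 0; u(5) = 2; u(6) = 10; u(7) = 16; u(8) = 10; u(9) = 18; u(10) = 0; u(11) = 14; u(12) = 10; u(13) = 12; u(14) = 10; u(15) = 6; u(16) = 0; u(17) = 18; u(18) = 10; u(19) = 4; u(20) = 10; u(21) = 2; u(22) = 0; u(23) = 6; u(24) = 10; u(25) = 8; u(26) = 10.
The sequence repeats with period 24.
(239 - 1) mod 24 = 22, so u(239) = u(23) = 6.

6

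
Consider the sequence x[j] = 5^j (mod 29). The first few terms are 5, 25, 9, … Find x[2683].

Computing terms: x[1] = 5,  x[2] = 25,  x[3] = 9,  x[4] = 16,  x[5] = 22,  x[6] = 23,  x[7] = 28,  x[8] = 24,  x[9] = 4,  x[10] = 20,  x[11] = 13,  x[12] = 7,  x[13] = 6,  x[14] = 1,  x[15] = 5.
Since x[15] = x[1] = 5, the sequence is periodic with period 14.
So x[2683] = x[1 + ((2683-1) mod 14)] = x[9] = 4.

4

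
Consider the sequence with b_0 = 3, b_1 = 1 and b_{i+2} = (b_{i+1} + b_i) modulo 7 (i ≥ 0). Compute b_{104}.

4

Listing terms: b_0 = 3; b_1 = 1; b_2 = 4; b_3 = 5; b_4 = 2; b_5 = 0; b_6 = 2; b_7 = 2; b_8 = 4; b_9 = 6; b_{10} = 3; b_{11} = 2; b_{12} = 5; b_{13} = 0; b_{14} = 5; b_{15} = 5; b_{16} = 3; b_{17} = 1.
The sequence repeats with period 16.
(104 - 0) mod 16 = 8, so b_{104} = b_8 = 4.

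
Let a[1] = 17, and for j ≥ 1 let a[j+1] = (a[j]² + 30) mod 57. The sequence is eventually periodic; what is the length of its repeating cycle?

We have a[1] = 17, a[2] = 34, a[3] = 46, a[4] = 37, a[5] = 31, a[6] = 22, a[7] = 1, a[8] = 31.
Since a[8] = a[5] = 31, the sequence is eventually periodic: after a pre-period of length 4 it cycles with period 3.

3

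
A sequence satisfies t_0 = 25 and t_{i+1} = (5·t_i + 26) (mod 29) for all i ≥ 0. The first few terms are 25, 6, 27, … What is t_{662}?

Computing terms: t_0 = 25; t_1 = 6; t_2 = 27; t_3 = 16; t_4 = 19; t_5 = 5; t_6 = 22; t_7 = 20; t_8 = 10; t_9 = 18; t_{10} = 0; t_{11} = 26; t_{12} = 11; t_{13} = 23; t_{14} = 25.
Since t_{14} = t_0 = 25, the sequence is periodic with period 14.
So t_{662} = t_{0 + ((662-0) mod 14)} = t_4 = 19.

19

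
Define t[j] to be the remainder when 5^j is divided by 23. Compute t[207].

11

Computing terms: t[0] = 1,  t[1] = 5,  t[2] = 2,  t[3] = 10,  t[4] = 4,  t[5] = 20,  t[6] = 8,  t[7] = 17,  t[8] = 16,  t[9] = 11,  t[10] = 9,  t[11] = 22,  t[12] = 18,  t[13] = 21,  t[14] = 13,  t[15] = 19,  t[16] = 3,  t[17] = 15,  t[18] = 6,  t[19] = 7,  t[20] = 12,  t[21] = 14,  t[22] = 1.
The sequence repeats with period 22.
So t[207] = t[0 + ((207-0) mod 22)] = t[9] = 11.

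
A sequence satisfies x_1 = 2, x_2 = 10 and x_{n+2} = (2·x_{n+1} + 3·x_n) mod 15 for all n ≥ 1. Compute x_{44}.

7

Computing terms: x_1 = 2, x_2 = 10, x_3 = 11, x_4 = 7, x_5 = 2, x_6 = 10.
Since (x_5, x_6) = (x_1, x_2) = (2, 10) (two consecutive terms determine the rest), the sequence is periodic with period 4.
So x_{44} = x_{1 + ((44-1) mod 4)} = x_4 = 7.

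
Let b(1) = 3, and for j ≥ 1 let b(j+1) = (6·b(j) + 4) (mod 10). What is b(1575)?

Listing terms: b(1) = 3,  b(2) = 2,  b(3) = 6,  b(4) = 0,  b(5) = 4,  b(6) = 8,  b(7) = 2.
Since b(7) = b(2) = 2, the sequence is eventually periodic: after a pre-period of length 1 it cycles with period 5.
For j ≥ 2, b(j) depends only on (j - 2) mod 5. (1575 - 2) mod 5 = 3, so b(1575) = b(5) = 4.

4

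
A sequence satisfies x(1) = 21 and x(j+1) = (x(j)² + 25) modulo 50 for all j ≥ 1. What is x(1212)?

x(1) = 21; x(2) = 16; x(3) = 31; x(4) = 36; x(5) = 21.
Since x(5) = x(1) = 21, the sequence is periodic with period 4.
So x(1212) = x(1 + ((1212-1) mod 4)) = x(4) = 36.

36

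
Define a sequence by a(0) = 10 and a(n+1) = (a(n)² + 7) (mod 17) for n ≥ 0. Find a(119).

Listing terms: a(0) = 10; a(1) = 5; a(2) = 15; a(3) = 11; a(4) = 9; a(5) = 3; a(6) = 16; a(7) = 8; a(8) = 3.
Since a(8) = a(5) = 3, the sequence is eventually periodic: after a pre-period of length 5 it cycles with period 3.
For n ≥ 5, a(n) depends only on (n - 5) mod 3. (119 - 5) mod 3 = 0, so a(119) = a(5) = 3.

3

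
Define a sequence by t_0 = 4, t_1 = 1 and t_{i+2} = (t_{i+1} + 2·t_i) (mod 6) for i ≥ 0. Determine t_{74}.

t_0 = 4; t_1 = 1; t_2 = 3; t_3 = 5; t_4 = 5; t_5 = 3; t_6 = 1; t_7 = 1; t_8 = 3.
Since (t_7, t_8) = (t_1, t_2) = (1, 3) (two consecutive terms determine the rest), the sequence is eventually periodic: after a pre-period of length 1 it cycles with period 6.
For i ≥ 1, t_i depends only on (i - 1) mod 6. (74 - 1) mod 6 = 1, so t_{74} = t_2 = 3.

3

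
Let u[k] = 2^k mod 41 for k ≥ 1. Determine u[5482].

4

Listing terms: u[1] = 2; u[2] = 4; u[3] = 8; u[4] = 16; u[5] = 32; u[6] = 23; u[7] = 5; u[8] = 10; u[9] = 20; u[10] = 40; u[11] = 39; u[12] = 37; u[13] = 33; u[14] = 25; u[15] = 9; u[16] = 18; u[17] = 36; u[18] = 31; u[19] = 21; u[20] = 1; u[21] = 2.
Since u[21] = u[1] = 2, the sequence is periodic with period 20.
So u[5482] = u[1 + ((5482-1) mod 20)] = u[2] = 4.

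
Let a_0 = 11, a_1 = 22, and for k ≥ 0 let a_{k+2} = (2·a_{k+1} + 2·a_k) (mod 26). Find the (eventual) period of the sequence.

a_0 = 11, a_1 = 22, a_2 = 14, a_3 = 20, a_4 = 16, a_5 = 20, a_6 = 20, a_7 = 2, a_8 = 18, a_9 = 14, a_{10} = 12, a_{11} = 0, a_{12} = 24, a_{13} = 22, a_{14} = 14.
Since (a_{13}, a_{14}) = (a_1, a_2) = (22, 14) (two consecutive terms determine the rest), the sequence is eventually periodic: after a pre-period of length 1 it cycles with period 12.

12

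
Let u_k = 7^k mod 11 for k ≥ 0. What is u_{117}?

6

We have u_0 = 1, u_1 = 7, u_2 = 5, u_3 = 2, u_4 = 3, u_5 = 10, u_6 = 4, u_7 = 6, u_8 = 9, u_9 = 8, u_{10} = 1.
Since u_{10} = u_0 = 1, the sequence is periodic with period 10.
(117 - 0) mod 10 = 7, so u_{117} = u_7 = 6.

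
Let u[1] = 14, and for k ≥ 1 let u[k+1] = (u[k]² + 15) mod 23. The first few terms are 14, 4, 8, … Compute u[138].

15

Listing terms: u[1] = 14,  u[2] = 4,  u[3] = 8,  u[4] = 10,  u[5] = 0,  u[6] = 15,  u[7] = 10.
Since u[7] = u[4] = 10, the sequence is eventually periodic: after a pre-period of length 3 it cycles with period 3.
For k ≥ 4, u[k] depends only on (k - 4) mod 3. (138 - 4) mod 3 = 2, so u[138] = u[6] = 15.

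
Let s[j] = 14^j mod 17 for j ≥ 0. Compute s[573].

5

Listing terms: s[0] = 1,  s[1] = 14,  s[2] = 9,  s[3] = 7,  s[4] = 13,  s[5] = 12,  s[6] = 15,  s[7] = 6,  s[8] = 16,  s[9] = 3,  s[10] = 8,  s[11] = 10,  s[12] = 4,  s[13] = 5,  s[14] = 2,  s[15] = 11,  s[16] = 1.
The sequence repeats with period 16.
So s[573] = s[0 + ((573-0) mod 16)] = s[13] = 5.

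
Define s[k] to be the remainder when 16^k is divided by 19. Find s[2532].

Listing terms: s[1] = 16, s[2] = 9, s[3] = 11, s[4] = 5, s[5] = 4, s[6] = 7, s[7] = 17, s[8] = 6, s[9] = 1, s[10] = 16.
The sequence repeats with period 9.
So s[2532] = s[1 + ((2532-1) mod 9)] = s[3] = 11.

11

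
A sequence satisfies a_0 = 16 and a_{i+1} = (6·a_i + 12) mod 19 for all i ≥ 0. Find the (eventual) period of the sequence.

9

Computing terms: a_0 = 16; a_1 = 13; a_2 = 14; a_3 = 1; a_4 = 18; a_5 = 6; a_6 = 10; a_7 = 15; a_8 = 7; a_9 = 16.
Since a_9 = a_0 = 16, the sequence is periodic with period 9.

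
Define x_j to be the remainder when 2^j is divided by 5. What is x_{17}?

Listing terms: x_0 = 1; x_1 = 2; x_2 = 4; x_3 = 3; x_4 = 1.
The sequence repeats with period 4.
(17 - 0) mod 4 = 1, so x_{17} = x_1 = 2.

2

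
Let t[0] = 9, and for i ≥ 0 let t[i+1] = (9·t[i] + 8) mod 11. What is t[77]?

Listing terms: t[0] = 9; t[1] = 1; t[2] = 6; t[3] = 7; t[4] = 5; t[5] = 9.
Since t[5] = t[0] = 9, the sequence is periodic with period 5.
(77 - 0) mod 5 = 2, so t[77] = t[2] = 6.

6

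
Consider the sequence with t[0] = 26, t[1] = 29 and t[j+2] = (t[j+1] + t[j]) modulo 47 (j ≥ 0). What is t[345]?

Computing terms: t[0] = 26; t[1] = 29; t[2] = 8; t[3] = 37; t[4] = 45; t[5] = 35; t[6] = 33; t[7] = 21; t[8] = 7; t[9] = 28; t[10] = 35; t[11] = 16; t[12] = 4; t[13] = 20; t[14] = 24; t[15] = 44; t[16] = 21; t[17] = 18; t[18] = 39; t[19] = 10; t[20] = 2; t[21] = 12; t[22] = 14; t[23] = 26; t[24] = 40; t[25] = 19; t[26] = 12; t[27] = 31; t[28] = 43; t[29] = 27; t[30] = 23; t[31] = 3; t[32] = 26; t[33] = 29.
Since (t[32], t[33]) = (t[0], t[1]) = (26, 29) (two consecutive terms determine the rest), the sequence is periodic with period 32.
(345 - 0) mod 32 = 25, so t[345] = t[25] = 19.

19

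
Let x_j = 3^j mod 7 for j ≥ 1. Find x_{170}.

Computing terms: x_1 = 3; x_2 = 2; x_3 = 6; x_4 = 4; x_5 = 5; x_6 = 1; x_7 = 3.
The sequence repeats with period 6.
(170 - 1) mod 6 = 1, so x_{170} = x_2 = 2.

2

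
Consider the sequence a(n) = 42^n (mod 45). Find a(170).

9

a(0) = 1, a(1) = 42, a(2) = 9, a(3) = 18, a(4) = 36, a(5) = 27, a(6) = 9.
Since a(6) = a(2) = 9, the sequence is eventually periodic: after a pre-period of length 2 it cycles with period 4.
For n ≥ 2, a(n) depends only on (n - 2) mod 4. (170 - 2) mod 4 = 0, so a(170) = a(2) = 9.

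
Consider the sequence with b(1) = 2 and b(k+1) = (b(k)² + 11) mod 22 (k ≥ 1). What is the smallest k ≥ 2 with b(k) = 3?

Computing terms: b(1) = 2, b(2) = 15, b(3) = 16, b(4) = 3, b(5) = 20, b(6) = 15.
Since b(6) = b(2) = 15, the sequence is eventually periodic: after a pre-period of length 1 it cycles with period 4.
The value 3 first appears (with k ≥ 2) at b(4).

4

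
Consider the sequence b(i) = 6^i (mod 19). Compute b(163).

Computing terms: b(1) = 6, b(2) = 17, b(3) = 7, b(4) = 4, b(5) = 5, b(6) = 11, b(7) = 9, b(8) = 16, b(9) = 1, b(10) = 6.
The sequence repeats with period 9.
So b(163) = b(1 + ((163-1) mod 9)) = b(1) = 6.

6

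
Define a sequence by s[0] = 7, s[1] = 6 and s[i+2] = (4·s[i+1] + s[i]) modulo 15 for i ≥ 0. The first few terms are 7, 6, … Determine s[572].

Listing terms: s[0] = 7; s[1] = 6; s[2] = 1; s[3] = 10; s[4] = 11; s[5] = 9; s[6] = 2; s[7] = 2; s[8] = 10; s[9] = 12; s[10] = 13; s[11] = 4; s[12] = 14; s[13] = 0; s[14] = 14; s[15] = 11; s[16] = 13; s[17] = 3; s[18] = 10; s[19] = 13; s[20] = 2; s[21] = 6; s[22] = 11; s[23] = 5; s[24] = 1; s[25] = 9; s[26] = 7; s[27] = 7; s[28] = 5; s[29] = 12; s[30] = 8; s[31] = 14; s[32] = 4; s[33] = 0; s[34] = 4; s[35] = 1; s[36] = 8; s[37] = 3; s[38] = 5; s[39] = 8; s[40] = 7; s[41] = 6.
Since (s[40], s[41]) = (s[0], s[1]) = (7, 6) (two consecutive terms determine the rest), the sequence is periodic with period 40.
So s[572] = s[0 + ((572-0) mod 40)] = s[12] = 14.

14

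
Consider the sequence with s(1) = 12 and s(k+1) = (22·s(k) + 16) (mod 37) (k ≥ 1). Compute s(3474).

Listing terms: s(1) = 12; s(2) = 21; s(3) = 34; s(4) = 24; s(5) = 26; s(6) = 33; s(7) = 2; s(8) = 23; s(9) = 4; s(10) = 30; s(11) = 10; s(12) = 14; s(13) = 28; s(14) = 3; s(15) = 8; s(16) = 7; s(17) = 22; s(18) = 19; s(19) = 27; s(20) = 18; s(21) = 5; s(22) = 15; s(23) = 13; s(24) = 6; s(25) = 0; s(26) = 16; s(27) = 35; s(28) = 9; s(29) = 29; s(30) = 25; s(31) = 11; s(32) = 36; s(33) = 31; s(34) = 32; s(35) = 17; s(36) = 20; s(37) = 12.
Since s(37) = s(1) = 12, the sequence is periodic with period 36.
(3474 - 1) mod 36 = 17, so s(3474) = s(18) = 19.

19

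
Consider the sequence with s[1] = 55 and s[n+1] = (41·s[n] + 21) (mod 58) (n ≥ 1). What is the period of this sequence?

4

s[1] = 55, s[2] = 14, s[3] = 15, s[4] = 56, s[5] = 55.
Since s[5] = s[1] = 55, the sequence is periodic with period 4.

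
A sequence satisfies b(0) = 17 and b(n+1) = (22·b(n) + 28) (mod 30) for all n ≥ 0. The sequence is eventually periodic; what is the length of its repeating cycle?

3

b(0) = 17, b(1) = 12, b(2) = 22, b(3) = 2, b(4) = 12.
Since b(4) = b(1) = 12, the sequence is eventually periodic: after a pre-period of length 1 it cycles with period 3.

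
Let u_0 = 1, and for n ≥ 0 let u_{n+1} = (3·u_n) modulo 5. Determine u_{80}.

1

We have u_0 = 1, u_1 = 3, u_2 = 4, u_3 = 2, u_4 = 1.
Since u_4 = u_0 = 1, the sequence is periodic with period 4.
So u_{80} = u_{0 + ((80-0) mod 4)} = u_0 = 1.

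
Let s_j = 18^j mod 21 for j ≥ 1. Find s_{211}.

Computing terms: s_1 = 18,  s_2 = 9,  s_3 = 15,  s_4 = 18.
The sequence repeats with period 3.
(211 - 1) mod 3 = 0, so s_{211} = s_1 = 18.

18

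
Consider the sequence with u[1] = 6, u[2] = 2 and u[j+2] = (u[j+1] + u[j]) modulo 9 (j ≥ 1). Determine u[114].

8

u[1] = 6,  u[2] = 2,  u[3] = 8,  u[4] = 1,  u[5] = 0,  u[6] = 1,  u[7] = 1,  u[8] = 2,  u[9] = 3,  u[10] = 5,  u[11] = 8,  u[12] = 4,  u[13] = 3,  u[14] = 7,  u[15] = 1,  u[16] = 8,  u[17] = 0,  u[18] = 8,  u[19] = 8,  u[20] = 7,  u[21] = 6,  u[22] = 4,  u[23] = 1,  u[24] = 5,  u[25] = 6,  u[26] = 2.
Since (u[25], u[26]) = (u[1], u[2]) = (6, 2) (two consecutive terms determine the rest), the sequence is periodic with period 24.
(114 - 1) mod 24 = 17, so u[114] = u[18] = 8.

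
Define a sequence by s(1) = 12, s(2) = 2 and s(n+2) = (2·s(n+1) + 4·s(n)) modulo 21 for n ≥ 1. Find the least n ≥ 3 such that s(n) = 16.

11

Computing terms: s(1) = 12, s(2) = 2, s(3) = 10, s(4) = 7, s(5) = 12, s(6) = 10, s(7) = 5, s(8) = 8, s(9) = 15, s(10) = 20, s(11) = 16, s(12) = 7, s(13) = 15, s(14) = 16, s(15) = 8, s(16) = 17, s(17) = 3, s(18) = 11, s(19) = 13, s(20) = 7, s(21) = 3, s(22) = 13, s(23) = 17, s(24) = 2, s(25) = 9, s(26) = 5, s(27) = 4, s(28) = 7, s(29) = 9, s(30) = 4, s(31) = 2, s(32) = 20, s(33) = 6, s(34) = 8, s(35) = 19, s(36) = 7, s(37) = 6, s(38) = 19, s(39) = 20, s(40) = 11, s(41) = 18, s(42) = 17, s(43) = 1, s(44) = 7, s(45) = 18, s(46) = 1, s(47) = 11, s(48) = 5, s(49) = 12, s(50) = 2.
The sequence repeats with period 48.
The value 16 first appears (with n ≥ 3) at s(11).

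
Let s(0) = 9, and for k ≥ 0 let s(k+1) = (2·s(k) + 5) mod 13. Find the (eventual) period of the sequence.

12

We have s(0) = 9; s(1) = 10; s(2) = 12; s(3) = 3; s(4) = 11; s(5) = 1; s(6) = 7; s(7) = 6; s(8) = 4; s(9) = 0; s(10) = 5; s(11) = 2; s(12) = 9.
Since s(12) = s(0) = 9, the sequence is periodic with period 12.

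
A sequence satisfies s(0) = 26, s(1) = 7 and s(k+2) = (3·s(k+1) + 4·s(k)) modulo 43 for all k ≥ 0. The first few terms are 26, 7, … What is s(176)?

20

Listing terms: s(0) = 26, s(1) = 7, s(2) = 39, s(3) = 16, s(4) = 32, s(5) = 31, s(6) = 6, s(7) = 13, s(8) = 20, s(9) = 26, s(10) = 29, s(11) = 19, s(12) = 1, s(13) = 36, s(14) = 26, s(15) = 7.
Since (s(14), s(15)) = (s(0), s(1)) = (26, 7) (two consecutive terms determine the rest), the sequence is periodic with period 14.
(176 - 0) mod 14 = 8, so s(176) = s(8) = 20.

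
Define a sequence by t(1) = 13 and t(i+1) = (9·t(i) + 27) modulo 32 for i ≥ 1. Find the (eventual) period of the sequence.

32

t(1) = 13; t(2) = 16; t(3) = 11; t(4) = 30; t(5) = 9; t(6) = 12; t(7) = 7; t(8) = 26; t(9) = 5; t(10) = 8; t(11) = 3; t(12) = 22; t(13) = 1; t(14) = 4; t(15) = 31; t(16) = 18; t(17) = 29; t(18) = 0; t(19) = 27; t(20) = 14; t(21) = 25; t(22) = 28; t(23) = 23; t(24) = 10; t(25) = 21; t(26) = 24; t(27) = 19; t(28) = 6; t(29) = 17; t(30) = 20; t(31) = 15; t(32) = 2; t(33) = 13.
The sequence repeats with period 32.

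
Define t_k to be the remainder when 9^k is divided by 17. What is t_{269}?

Computing terms: t_1 = 9; t_2 = 13; t_3 = 15; t_4 = 16; t_5 = 8; t_6 = 4; t_7 = 2; t_8 = 1; t_9 = 9.
Since t_9 = t_1 = 9, the sequence is periodic with period 8.
(269 - 1) mod 8 = 4, so t_{269} = t_5 = 8.

8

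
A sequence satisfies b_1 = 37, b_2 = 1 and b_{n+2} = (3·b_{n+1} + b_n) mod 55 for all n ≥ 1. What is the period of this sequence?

24

Listing terms: b_1 = 37,  b_2 = 1,  b_3 = 40,  b_4 = 11,  b_5 = 18,  b_6 = 10,  b_7 = 48,  b_8 = 44,  b_9 = 15,  b_{10} = 34,  b_{11} = 7,  b_{12} = 0,  b_{13} = 7,  b_{14} = 21,  b_{15} = 15,  b_{16} = 11,  b_{17} = 48,  b_{18} = 45,  b_{19} = 18,  b_{20} = 44,  b_{21} = 40,  b_{22} = 54,  b_{23} = 37,  b_{24} = 0,  b_{25} = 37,  b_{26} = 1.
The sequence repeats with period 24.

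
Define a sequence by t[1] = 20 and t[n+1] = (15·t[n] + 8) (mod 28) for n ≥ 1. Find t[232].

Listing terms: t[1] = 20,  t[2] = 0,  t[3] = 8,  t[4] = 16,  t[5] = 24,  t[6] = 4,  t[7] = 12,  t[8] = 20.
The sequence repeats with period 7.
(232 - 1) mod 7 = 0, so t[232] = t[1] = 20.

20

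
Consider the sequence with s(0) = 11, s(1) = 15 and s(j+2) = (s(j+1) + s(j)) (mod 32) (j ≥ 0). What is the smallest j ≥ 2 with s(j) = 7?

18

Computing terms: s(0) = 11,  s(1) = 15,  s(2) = 26,  s(3) = 9,  s(4) = 3,  s(5) = 12,  s(6) = 15,  s(7) = 27,  s(8) = 10,  s(9) = 5,  s(10) = 15,  s(11) = 20,  s(12) = 3,  s(13) = 23,  s(14) = 26,  s(15) = 17,  s(16) = 11,  s(17) = 28,  s(18) = 7,  s(19) = 3,  s(20) = 10,  s(21) = 13,  s(22) = 23,  s(23) = 4,  s(24) = 27,  s(25) = 31,  s(26) = 26,  s(27) = 25,  s(28) = 19,  s(29) = 12,  s(30) = 31,  s(31) = 11,  s(32) = 10,  s(33) = 21,  s(34) = 31,  s(35) = 20,  s(36) = 19,  s(37) = 7,  s(38) = 26,  s(39) = 1,  s(40) = 27,  s(41) = 28,  s(42) = 23,  s(43) = 19,  s(44) = 10,  s(45) = 29,  s(46) = 7,  s(47) = 4,  s(48) = 11,  s(49) = 15.
Since (s(48), s(49)) = (s(0), s(1)) = (11, 15) (two consecutive terms determine the rest), the sequence is periodic with period 48.
The value 7 first appears (with j ≥ 2) at s(18).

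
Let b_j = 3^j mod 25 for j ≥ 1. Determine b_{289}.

8

Listing terms: b_1 = 3; b_2 = 9; b_3 = 2; b_4 = 6; b_5 = 18; b_6 = 4; b_7 = 12; b_8 = 11; b_9 = 8; b_{10} = 24; b_{11} = 22; b_{12} = 16; b_{13} = 23; b_{14} = 19; b_{15} = 7; b_{16} = 21; b_{17} = 13; b_{18} = 14; b_{19} = 17; b_{20} = 1; b_{21} = 3.
Since b_{21} = b_1 = 3, the sequence is periodic with period 20.
(289 - 1) mod 20 = 8, so b_{289} = b_9 = 8.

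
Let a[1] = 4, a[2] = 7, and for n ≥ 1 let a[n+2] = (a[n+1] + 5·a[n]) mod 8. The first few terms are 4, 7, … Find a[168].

7

We have a[1] = 4, a[2] = 7, a[3] = 3, a[4] = 6, a[5] = 5, a[6] = 3, a[7] = 4, a[8] = 3, a[9] = 7, a[10] = 6, a[11] = 1, a[12] = 7, a[13] = 4, a[14] = 7.
The sequence repeats with period 12.
(168 - 1) mod 12 = 11, so a[168] = a[12] = 7.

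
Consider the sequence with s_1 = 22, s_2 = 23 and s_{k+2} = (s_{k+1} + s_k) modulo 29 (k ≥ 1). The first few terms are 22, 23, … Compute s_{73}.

Computing terms: s_1 = 22; s_2 = 23; s_3 = 16; s_4 = 10; s_5 = 26; s_6 = 7; s_7 = 4; s_8 = 11; s_9 = 15; s_{10} = 26; s_{11} = 12; s_{12} = 9; s_{13} = 21; s_{14} = 1; s_{15} = 22; s_{16} = 23.
Since (s_{15}, s_{16}) = (s_1, s_2) = (22, 23) (two consecutive terms determine the rest), the sequence is periodic with period 14.
So s_{73} = s_{1 + ((73-1) mod 14)} = s_3 = 16.

16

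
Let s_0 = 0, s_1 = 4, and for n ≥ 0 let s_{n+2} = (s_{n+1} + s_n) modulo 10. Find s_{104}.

Computing terms: s_0 = 0,  s_1 = 4,  s_2 = 4,  s_3 = 8,  s_4 = 2,  s_5 = 0,  s_6 = 2,  s_7 = 2,  s_8 = 4,  s_9 = 6,  s_{10} = 0,  s_{11} = 6,  s_{12} = 6,  s_{13} = 2,  s_{14} = 8,  s_{15} = 0,  s_{16} = 8,  s_{17} = 8,  s_{18} = 6,  s_{19} = 4,  s_{20} = 0,  s_{21} = 4.
Since (s_{20}, s_{21}) = (s_0, s_1) = (0, 4) (two consecutive terms determine the rest), the sequence is periodic with period 20.
So s_{104} = s_{0 + ((104-0) mod 20)} = s_4 = 2.

2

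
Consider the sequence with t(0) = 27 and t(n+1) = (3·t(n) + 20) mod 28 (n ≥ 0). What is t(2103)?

We have t(0) = 27; t(1) = 17; t(2) = 15; t(3) = 9; t(4) = 19; t(5) = 21; t(6) = 27.
Since t(6) = t(0) = 27, the sequence is periodic with period 6.
(2103 - 0) mod 6 = 3, so t(2103) = t(3) = 9.

9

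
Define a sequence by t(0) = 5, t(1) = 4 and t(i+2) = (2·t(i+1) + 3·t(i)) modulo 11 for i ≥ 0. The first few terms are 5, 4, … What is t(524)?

9

t(0) = 5, t(1) = 4, t(2) = 1, t(3) = 3, t(4) = 9, t(5) = 5, t(6) = 4.
Since (t(5), t(6)) = (t(0), t(1)) = (5, 4) (two consecutive terms determine the rest), the sequence is periodic with period 5.
So t(524) = t(0 + ((524-0) mod 5)) = t(4) = 9.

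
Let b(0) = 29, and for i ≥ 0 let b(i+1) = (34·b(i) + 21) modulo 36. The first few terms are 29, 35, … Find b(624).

We have b(0) = 29, b(1) = 35, b(2) = 23, b(3) = 11, b(4) = 35.
Since b(4) = b(1) = 35, the sequence is eventually periodic: after a pre-period of length 1 it cycles with period 3.
For i ≥ 1, b(i) depends only on (i - 1) mod 3. (624 - 1) mod 3 = 2, so b(624) = b(3) = 11.

11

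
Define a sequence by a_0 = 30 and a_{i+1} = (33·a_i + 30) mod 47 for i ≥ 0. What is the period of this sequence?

a_0 = 30, a_1 = 33, a_2 = 38, a_3 = 15, a_4 = 8, a_5 = 12, a_6 = 3, a_7 = 35, a_8 = 10, a_9 = 31, a_{10} = 19, a_{11} = 46, a_{12} = 44, a_{13} = 25, a_{14} = 9, a_{15} = 45, a_{16} = 11, a_{17} = 17, a_{18} = 27, a_{19} = 28, a_{20} = 14, a_{21} = 22, a_{22} = 4, a_{23} = 21, a_{24} = 18, a_{25} = 13, a_{26} = 36, a_{27} = 43, a_{28} = 39, a_{29} = 1, a_{30} = 16, a_{31} = 41, a_{32} = 20, a_{33} = 32, a_{34} = 5, a_{35} = 7, a_{36} = 26, a_{37} = 42, a_{38} = 6, a_{39} = 40, a_{40} = 34, a_{41} = 24, a_{42} = 23, a_{43} = 37, a_{44} = 29, a_{45} = 0, a_{46} = 30.
Since a_{46} = a_0 = 30, the sequence is periodic with period 46.

46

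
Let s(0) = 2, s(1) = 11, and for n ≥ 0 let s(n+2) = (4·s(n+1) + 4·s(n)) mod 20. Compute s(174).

12

s(0) = 2,  s(1) = 11,  s(2) = 12,  s(3) = 12,  s(4) = 16,  s(5) = 12,  s(6) = 12.
Since (s(5), s(6)) = (s(2), s(3)) = (12, 12) (two consecutive terms determine the rest), the sequence is eventually periodic: after a pre-period of length 2 it cycles with period 3.
For n ≥ 2, s(n) depends only on (n - 2) mod 3. (174 - 2) mod 3 = 1, so s(174) = s(3) = 12.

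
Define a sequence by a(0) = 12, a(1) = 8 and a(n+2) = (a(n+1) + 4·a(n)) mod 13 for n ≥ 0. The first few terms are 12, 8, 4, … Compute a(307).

5

We have a(0) = 12,  a(1) = 8,  a(2) = 4,  a(3) = 10,  a(4) = 0,  a(5) = 1,  a(6) = 1,  a(7) = 5,  a(8) = 9,  a(9) = 3,  a(10) = 0,  a(11) = 12,  a(12) = 12,  a(13) = 8.
Since (a(12), a(13)) = (a(0), a(1)) = (12, 8) (two consecutive terms determine the rest), the sequence is periodic with period 12.
(307 - 0) mod 12 = 7, so a(307) = a(7) = 5.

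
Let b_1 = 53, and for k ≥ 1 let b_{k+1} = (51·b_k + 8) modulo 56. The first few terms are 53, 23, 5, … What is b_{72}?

We have b_1 = 53; b_2 = 23; b_3 = 5; b_4 = 39; b_5 = 37; b_6 = 47; b_7 = 53.
The sequence repeats with period 6.
(72 - 1) mod 6 = 5, so b_{72} = b_6 = 47.

47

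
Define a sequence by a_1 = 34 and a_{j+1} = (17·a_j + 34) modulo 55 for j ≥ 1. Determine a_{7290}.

22

We have a_1 = 34,  a_2 = 7,  a_3 = 43,  a_4 = 50,  a_5 = 4,  a_6 = 47,  a_7 = 8,  a_8 = 5,  a_9 = 9,  a_{10} = 22,  a_{11} = 23,  a_{12} = 40,  a_{13} = 54,  a_{14} = 17,  a_{15} = 48,  a_{16} = 25,  a_{17} = 19,  a_{18} = 27,  a_{19} = 53,  a_{20} = 0,  a_{21} = 34.
Since a_{21} = a_1 = 34, the sequence is periodic with period 20.
So a_{7290} = a_{1 + ((7290-1) mod 20)} = a_{10} = 22.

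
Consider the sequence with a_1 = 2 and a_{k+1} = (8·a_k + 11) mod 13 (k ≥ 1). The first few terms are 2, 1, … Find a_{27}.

6

We have a_1 = 2, a_2 = 1, a_3 = 6, a_4 = 7, a_5 = 2.
The sequence repeats with period 4.
So a_{27} = a_{1 + ((27-1) mod 4)} = a_3 = 6.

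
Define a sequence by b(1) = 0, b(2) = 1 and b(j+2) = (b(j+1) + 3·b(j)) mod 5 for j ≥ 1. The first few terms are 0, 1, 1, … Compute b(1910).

Computing terms: b(1) = 0,  b(2) = 1,  b(3) = 1,  b(4) = 4,  b(5) = 2,  b(6) = 4,  b(7) = 0,  b(8) = 2,  b(9) = 2,  b(10) = 3,  b(11) = 4,  b(12) = 3,  b(13) = 0,  b(14) = 4,  b(15) = 4,  b(16) = 1,  b(17) = 3,  b(18) = 1,  b(19) = 0,  b(20) = 3,  b(21) = 3,  b(22) = 2,  b(23) = 1,  b(24) = 2,  b(25) = 0,  b(26) = 1.
Since (b(25), b(26)) = (b(1), b(2)) = (0, 1) (two consecutive terms determine the rest), the sequence is periodic with period 24.
So b(1910) = b(1 + ((1910-1) mod 24)) = b(14) = 4.

4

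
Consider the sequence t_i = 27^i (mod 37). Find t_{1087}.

27

We have t_1 = 27; t_2 = 26; t_3 = 36; t_4 = 10; t_5 = 11; t_6 = 1; t_7 = 27.
The sequence repeats with period 6.
(1087 - 1) mod 6 = 0, so t_{1087} = t_1 = 27.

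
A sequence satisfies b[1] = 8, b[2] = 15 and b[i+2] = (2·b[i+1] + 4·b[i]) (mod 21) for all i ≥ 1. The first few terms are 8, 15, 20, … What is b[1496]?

We have b[1] = 8, b[2] = 15, b[3] = 20, b[4] = 16, b[5] = 7, b[6] = 15, b[7] = 16, b[8] = 8, b[9] = 17, b[10] = 3, b[11] = 11, b[12] = 13, b[13] = 7, b[14] = 3, b[15] = 13, b[16] = 17, b[17] = 2, b[18] = 9, b[19] = 5, b[20] = 4, b[21] = 7, b[22] = 9, b[23] = 4, b[24] = 2, b[25] = 20, b[26] = 6, b[27] = 8, b[28] = 19, b[29] = 7, b[30] = 6, b[31] = 19, b[32] = 20, b[33] = 11, b[34] = 18, b[35] = 17, b[36] = 1, b[37] = 7, b[38] = 18, b[39] = 1, b[40] = 11, b[41] = 5, b[42] = 12, b[43] = 2, b[44] = 10, b[45] = 7, b[46] = 12, b[47] = 10, b[48] = 5, b[49] = 8, b[50] = 15.
Since (b[49], b[50]) = (b[1], b[2]) = (8, 15) (two consecutive terms determine the rest), the sequence is periodic with period 48.
(1496 - 1) mod 48 = 7, so b[1496] = b[8] = 8.

8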